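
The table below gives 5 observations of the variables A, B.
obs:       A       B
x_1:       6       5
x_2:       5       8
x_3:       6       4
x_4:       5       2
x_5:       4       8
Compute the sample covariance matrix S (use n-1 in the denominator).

Step 1 — column means:
  mean(A) = (6 + 5 + 6 + 5 + 4) / 5 = 26/5 = 5.2
  mean(B) = (5 + 8 + 4 + 2 + 8) / 5 = 27/5 = 5.4

Step 2 — sample covariance S[i,j] = (1/(n-1)) · Σ_k (x_{k,i} - mean_i) · (x_{k,j} - mean_j), with n-1 = 4.
  S[A,A] = ((0.8)·(0.8) + (-0.2)·(-0.2) + (0.8)·(0.8) + (-0.2)·(-0.2) + (-1.2)·(-1.2)) / 4 = 2.8/4 = 0.7
  S[A,B] = ((0.8)·(-0.4) + (-0.2)·(2.6) + (0.8)·(-1.4) + (-0.2)·(-3.4) + (-1.2)·(2.6)) / 4 = -4.4/4 = -1.1
  S[B,B] = ((-0.4)·(-0.4) + (2.6)·(2.6) + (-1.4)·(-1.4) + (-3.4)·(-3.4) + (2.6)·(2.6)) / 4 = 27.2/4 = 6.8

S is symmetric (S[j,i] = S[i,j]). Assembling:

S = [[0.7, -1.1],
 [-1.1, 6.8]]


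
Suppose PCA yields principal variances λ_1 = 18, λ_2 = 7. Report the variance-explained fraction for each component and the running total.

Step 1 — total variance = trace(Sigma) = Σ λ_i = 18 + 7 = 25.

Step 2 — fraction explained by component i = λ_i / Σ λ:
  PC1: 18/25 = 0.72
  PC2: 7/25 = 0.28

Step 3 — cumulative fraction after k components = (λ_1 + ... + λ_k) / Σ λ:
  k = 1: 18/25 = 0.72
  k = 2: (18 + 7)/25 = 25/25 = 1

Summary (fraction, with percent):

explained: PC1 0.72 (72%), PC2 0.28 (28%);  cumulative: 0.72, 1


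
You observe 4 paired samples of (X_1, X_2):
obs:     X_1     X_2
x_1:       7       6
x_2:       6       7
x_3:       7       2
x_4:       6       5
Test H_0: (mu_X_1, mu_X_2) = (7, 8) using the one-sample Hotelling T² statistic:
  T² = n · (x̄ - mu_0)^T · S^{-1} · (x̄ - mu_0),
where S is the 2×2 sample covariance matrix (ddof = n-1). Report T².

Step 1 — sample mean vector:
  mean(X_1) = (7 + 6 + 7 + 6) / 4 = 26/4 = 6.5
  mean(X_2) = (6 + 7 + 2 + 5) / 4 = 20/4 = 5
  x̄ = (6.5, 5),  deviation x̄ - mu_0 = (6.5, 5) - (7, 8) = (-0.5, -3).

Step 2 — sample covariance matrix, S[i,j] = (1/(n-1)) · Σ_k (x_{k,i} - mean_i) · (x_{k,j} - mean_j), divisor n-1 = 3:
  S[X_1,X_1] = ((0.5)·(0.5) + (-0.5)·(-0.5) + (0.5)·(0.5) + (-0.5)·(-0.5)) / 3 = 1/3 = 0.3333
  S[X_1,X_2] = ((0.5)·(1) + (-0.5)·(2) + (0.5)·(-3) + (-0.5)·(0)) / 3 = -2/3 = -0.6667
  S[X_2,X_2] = ((1)·(1) + (2)·(2) + (-3)·(-3) + (0)·(0)) / 3 = 14/3 = 4.6667
  S = [[0.3333, -0.6667],
 [-0.6667, 4.6667]].

Step 3 — invert S. det(S) = 0.3333·4.6667 - (-0.6667)² = 1.1111.
  S^{-1} = (1/det) · [[d, -b], [-b, a]] = [[4.2, 0.6],
 [0.6, 0.3]].

Step 4 — quadratic form (x̄ - mu_0)^T · S^{-1} · (x̄ - mu_0):
  S^{-1} · (x̄ - mu_0) = (-3.9, -1.2),
  (x̄ - mu_0)^T · [...] = (-0.5)·(-3.9) + (-3)·(-1.2) = 5.55.

Step 5 — scale by n: T² = 4 · 5.55 = 22.2.

T² ≈ 22.2


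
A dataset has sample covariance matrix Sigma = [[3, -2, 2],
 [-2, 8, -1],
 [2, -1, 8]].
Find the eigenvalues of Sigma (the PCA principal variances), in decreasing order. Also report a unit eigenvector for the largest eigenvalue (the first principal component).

Step 1 — characteristic polynomial p(λ) = det(λI - Sigma) = λ³ - tr·λ² + c_1·λ - det, where tr = trace, c_1 = sum of the principal 2×2 minors, det = det(Sigma):
  tr = 3 + 8 + 8 = 19,
  c_1 = (3·8 - (-2)²) + (3·8 - (2)²) + (8·8 - (-1)²) = 20 + 20 + 63 = 103,
  det = 3·(8·8 - (-1)²) - (-2)·((-2)·8 - (-1)·(2)) + (2)·((-2)·(-1) - 8·(2)) = 3·(63) - (-2)·(-14) + (2)·(-14) = 133.
  So p(λ) = λ³ - 19λ² + 103λ - 133.
Step 2 — look for an integer root (rational root theorem: any rational root is an integer divisor of 133). Testing λ = 7:
  p(7) = 343 - 931 + 721 - 133 = 0  ✓
  Dividing out (λ - 7): p(λ) = (λ - 7)(λ² - 12λ + 19).
Step 3 — remaining eigenvalues from the quadratic λ² - 12λ + 19 = 0:
  Δ = 12² - 4·19 = 144 - 76 = 68,  λ = (12 ± √68)/2 = (12 ± 8.2462)/2 ≈ 10.1231 or 1.8769.
  Sorted: λ_1 = 10.1231,  λ_2 = 7,  λ_3 = 1.8769  (check: sum = 19 = tr ✓).

Step 4 — unit eigenvector for λ_1 ≈ 10.1231: v spans the null space of (Sigma - λ_1 I), whose rows are
  r_1 = (-7.1231, -2, 2),  r_2 = (-2, -2.1231, -1),  r_3 = (2, -1, -2.1231).
  v is orthogonal to every row, so take v ∝ r_1 × r_2 = ((-2)·(-1) - (2)·(-2.1231), (2)·(-2) - (-7.1231)·(-1), (-7.1231)·(-2.1231) - (-2)·(-2)) ≈ (6.2462, -11.1231, 11.1231).
  Let u = (6.2462, -11.1231, 11.1231).
  ||u|| = √((6.2462)² + (-11.1231)² + (11.1231)²) = √(286.4621) ≈ 16.9252,  v_1 = u/||u|| ≈ (0.369, -0.6572, 0.6572) (||v_1|| = 1).

λ_1 = 10.1231,  λ_2 = 7,  λ_3 = 1.8769;  v_1 ≈ (0.369, -0.6572, 0.6572)


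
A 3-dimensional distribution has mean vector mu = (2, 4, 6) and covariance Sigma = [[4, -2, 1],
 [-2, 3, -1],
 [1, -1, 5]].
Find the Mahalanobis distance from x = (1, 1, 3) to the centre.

Step 1 — centre the observation: (x - mu) = (-1, -3, -3).

Step 2 — invert Sigma (cofactor / det for 3×3, or solve directly):
  Sigma^{-1} = [[0.3784, 0.2432, -0.027],
 [0.2432, 0.5135, 0.0541],
 [-0.027, 0.0541, 0.2162]].

Step 3 — form the quadratic (x - mu)^T · Sigma^{-1} · (x - mu):
  Sigma^{-1} · (x - mu) = (-1.027, -1.9459, -0.7838).
  (x - mu)^T · [Sigma^{-1} · (x - mu)] = (-1)·(-1.027) + (-3)·(-1.9459) + (-3)·(-0.7838) = 9.2162.

Step 4 — take square root: d = √(9.2162) ≈ 3.0358.

d(x, mu) = √(9.2162) ≈ 3.0358


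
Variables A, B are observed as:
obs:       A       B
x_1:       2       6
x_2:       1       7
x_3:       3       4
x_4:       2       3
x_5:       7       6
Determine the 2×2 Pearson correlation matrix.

Step 1 — column means:
  mean(A) = (2 + 1 + 3 + 2 + 7) / 5 = 15/5 = 3
  mean(B) = (6 + 7 + 4 + 3 + 6) / 5 = 26/5 = 5.2

Step 2 — sample variances and covariances s[i,j] = (1/(n-1)) · Σ_k (x_{k,i} - mean_i) · (x_{k,j} - mean_j), with n-1 = 4:
  s[A,A] = ((-1)·(-1) + (-2)·(-2) + (0)·(0) + (-1)·(-1) + (4)·(4)) / 4 = 22/4 = 5.5
  s[A,B] = ((-1)·(0.8) + (-2)·(1.8) + (0)·(-1.2) + (-1)·(-2.2) + (4)·(0.8)) / 4 = 1/4 = 0.25
  s[B,B] = ((0.8)·(0.8) + (1.8)·(1.8) + (-1.2)·(-1.2) + (-2.2)·(-2.2) + (0.8)·(0.8)) / 4 = 10.8/4 = 2.7
  Sample standard deviations s_i = √(s[i,i]):
  s(A) = √(5.5) = 2.3452
  s(B) = √(2.7) = 1.6432

Step 3 — r_{ij} = s_{ij} / (s_i · s_j):
  r[A,A] = 1 (diagonal).
  r[A,B] = 0.25 / (2.3452 · 1.6432) = 0.25 / 3.8536 = 0.0649
  r[B,B] = 1 (diagonal).

R is symmetric with unit diagonal. Assembling:

R = [[1, 0.0649],
 [0.0649, 1]]


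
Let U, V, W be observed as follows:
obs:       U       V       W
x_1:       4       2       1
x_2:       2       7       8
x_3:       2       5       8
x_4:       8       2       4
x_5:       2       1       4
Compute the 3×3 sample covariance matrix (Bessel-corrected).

Step 1 — column means:
  mean(U) = (4 + 2 + 2 + 8 + 2) / 5 = 18/5 = 3.6
  mean(V) = (2 + 7 + 5 + 2 + 1) / 5 = 17/5 = 3.4
  mean(W) = (1 + 8 + 8 + 4 + 4) / 5 = 25/5 = 5

Step 2 — sample covariance S[i,j] = (1/(n-1)) · Σ_k (x_{k,i} - mean_i) · (x_{k,j} - mean_j), with n-1 = 4.
  S[U,U] = ((0.4)·(0.4) + (-1.6)·(-1.6) + (-1.6)·(-1.6) + (4.4)·(4.4) + (-1.6)·(-1.6)) / 4 = 27.2/4 = 6.8
  S[U,V] = ((0.4)·(-1.4) + (-1.6)·(3.6) + (-1.6)·(1.6) + (4.4)·(-1.4) + (-1.6)·(-2.4)) / 4 = -11.2/4 = -2.8
  S[U,W] = ((0.4)·(-4) + (-1.6)·(3) + (-1.6)·(3) + (4.4)·(-1) + (-1.6)·(-1)) / 4 = -14/4 = -3.5
  S[V,V] = ((-1.4)·(-1.4) + (3.6)·(3.6) + (1.6)·(1.6) + (-1.4)·(-1.4) + (-2.4)·(-2.4)) / 4 = 25.2/4 = 6.3
  S[V,W] = ((-1.4)·(-4) + (3.6)·(3) + (1.6)·(3) + (-1.4)·(-1) + (-2.4)·(-1)) / 4 = 25/4 = 6.25
  S[W,W] = ((-4)·(-4) + (3)·(3) + (3)·(3) + (-1)·(-1) + (-1)·(-1)) / 4 = 36/4 = 9

S is symmetric (S[j,i] = S[i,j]). Assembling:

S = [[6.8, -2.8, -3.5],
 [-2.8, 6.3, 6.25],
 [-3.5, 6.25, 9]]


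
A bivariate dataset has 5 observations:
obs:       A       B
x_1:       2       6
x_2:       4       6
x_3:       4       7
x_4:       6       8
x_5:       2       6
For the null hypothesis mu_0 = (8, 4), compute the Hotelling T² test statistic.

Step 1 — sample mean vector:
  mean(A) = (2 + 4 + 4 + 6 + 2) / 5 = 18/5 = 3.6
  mean(B) = (6 + 6 + 7 + 8 + 6) / 5 = 33/5 = 6.6
  x̄ = (3.6, 6.6),  deviation x̄ - mu_0 = (3.6, 6.6) - (8, 4) = (-4.4, 2.6).

Step 2 — sample covariance matrix, S[i,j] = (1/(n-1)) · Σ_k (x_{k,i} - mean_i) · (x_{k,j} - mean_j), divisor n-1 = 4:
  S[A,A] = ((-1.6)·(-1.6) + (0.4)·(0.4) + (0.4)·(0.4) + (2.4)·(2.4) + (-1.6)·(-1.6)) / 4 = 11.2/4 = 2.8
  S[A,B] = ((-1.6)·(-0.6) + (0.4)·(-0.6) + (0.4)·(0.4) + (2.4)·(1.4) + (-1.6)·(-0.6)) / 4 = 5.2/4 = 1.3
  S[B,B] = ((-0.6)·(-0.6) + (-0.6)·(-0.6) + (0.4)·(0.4) + (1.4)·(1.4) + (-0.6)·(-0.6)) / 4 = 3.2/4 = 0.8
  S = [[2.8, 1.3],
 [1.3, 0.8]].

Step 3 — invert S. det(S) = 2.8·0.8 - (1.3)² = 0.55.
  S^{-1} = (1/det) · [[d, -b], [-b, a]] = [[1.4545, -2.3636],
 [-2.3636, 5.0909]].

Step 4 — quadratic form (x̄ - mu_0)^T · S^{-1} · (x̄ - mu_0):
  S^{-1} · (x̄ - mu_0) = (-12.5455, 23.6364),
  (x̄ - mu_0)^T · [...] = (-4.4)·(-12.5455) + (2.6)·(23.6364) = 116.6545.

Step 5 — scale by n: T² = 5 · 116.6545 = 583.2727.

T² ≈ 583.2727


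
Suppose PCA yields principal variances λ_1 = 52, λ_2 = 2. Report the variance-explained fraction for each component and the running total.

Step 1 — total variance = trace(Sigma) = Σ λ_i = 52 + 2 = 54.

Step 2 — fraction explained by component i = λ_i / Σ λ:
  PC1: 52/54 = 0.963
  PC2: 2/54 = 0.037

Step 3 — cumulative fraction after k components = (λ_1 + ... + λ_k) / Σ λ:
  k = 1: 52/54 = 0.963
  k = 2: (52 + 2)/54 = 54/54 = 1

Summary (fraction, with percent):

explained: PC1 0.963 (96.3%), PC2 0.037 (3.7%);  cumulative: 0.963, 1


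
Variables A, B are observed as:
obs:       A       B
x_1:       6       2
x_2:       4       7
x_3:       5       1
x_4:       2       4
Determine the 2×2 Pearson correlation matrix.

Step 1 — column means:
  mean(A) = (6 + 4 + 5 + 2) / 4 = 17/4 = 4.25
  mean(B) = (2 + 7 + 1 + 4) / 4 = 14/4 = 3.5

Step 2 — sample variances and covariances s[i,j] = (1/(n-1)) · Σ_k (x_{k,i} - mean_i) · (x_{k,j} - mean_j), with n-1 = 3:
  s[A,A] = ((1.75)·(1.75) + (-0.25)·(-0.25) + (0.75)·(0.75) + (-2.25)·(-2.25)) / 3 = 8.75/3 = 2.9167
  s[A,B] = ((1.75)·(-1.5) + (-0.25)·(3.5) + (0.75)·(-2.5) + (-2.25)·(0.5)) / 3 = -6.5/3 = -2.1667
  s[B,B] = ((-1.5)·(-1.5) + (3.5)·(3.5) + (-2.5)·(-2.5) + (0.5)·(0.5)) / 3 = 21/3 = 7
  Sample standard deviations s_i = √(s[i,i]):
  s(A) = √(2.9167) = 1.7078
  s(B) = √(7) = 2.6458

Step 3 — r_{ij} = s_{ij} / (s_i · s_j):
  r[A,A] = 1 (diagonal).
  r[A,B] = -2.1667 / (1.7078 · 2.6458) = -2.1667 / 4.5185 = -0.4795
  r[B,B] = 1 (diagonal).

R is symmetric with unit diagonal. Assembling:

R = [[1, -0.4795],
 [-0.4795, 1]]


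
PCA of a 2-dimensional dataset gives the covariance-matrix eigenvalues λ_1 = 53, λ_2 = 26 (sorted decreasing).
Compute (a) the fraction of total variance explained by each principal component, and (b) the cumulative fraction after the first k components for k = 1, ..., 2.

Step 1 — total variance = trace(Sigma) = Σ λ_i = 53 + 26 = 79.

Step 2 — fraction explained by component i = λ_i / Σ λ:
  PC1: 53/79 = 0.6709
  PC2: 26/79 = 0.3291

Step 3 — cumulative fraction after k components = (λ_1 + ... + λ_k) / Σ λ:
  k = 1: 53/79 = 0.6709
  k = 2: (53 + 26)/79 = 79/79 = 1

Summary (fraction, with percent):

explained: PC1 0.6709 (67.09%), PC2 0.3291 (32.91%);  cumulative: 0.6709, 1


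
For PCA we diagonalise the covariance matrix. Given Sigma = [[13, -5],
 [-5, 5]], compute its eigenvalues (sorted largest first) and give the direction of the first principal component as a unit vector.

Step 1 — characteristic polynomial of 2×2 Sigma:
  det(Sigma - λI) = λ² - trace · λ + det = 0.
  trace = 13 + 5 = 18, det = 13·5 - (-5)² = 40.
Step 2 — discriminant:
  Δ = trace² - 4·det = 324 - 160 = 164.
Step 3 — eigenvalues:
  λ = (trace ± √Δ)/2 = (18 ± 12.8062)/2,
  λ_1 = 15.4031,  λ_2 = 2.5969.

Step 4 — unit eigenvector for λ_1: solve (Sigma - λ_1 I)v = 0. First row:
  (13 - 15.4031)·v_x + (-5)·v_y = 0, i.e. (-2.4031)·v_x + (-5)·v_y = 0,
  so v ∝ (b, λ_1 - a) = (-5, 2.4031); multiply by -1 so the first entry is positive: u = (5, -2.4031).
  ||u|| = √((5)² + (-2.4031)²) = √(30.775) ≈ 5.5475,
  v_1 = u/||u|| ≈ (0.9013, -0.4332) (||v_1|| = 1).

λ_1 = 15.4031,  λ_2 = 2.5969;  v_1 ≈ (0.9013, -0.4332)


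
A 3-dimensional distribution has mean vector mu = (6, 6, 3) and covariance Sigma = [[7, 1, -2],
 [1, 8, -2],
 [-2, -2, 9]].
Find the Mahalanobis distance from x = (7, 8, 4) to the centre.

Step 1 — centre the observation: (x - mu) = (1, 2, 1).

Step 2 — invert Sigma (cofactor / det for 3×3, or solve directly):
  Sigma^{-1} = [[0.1535, -0.0113, 0.0316],
 [-0.0113, 0.1332, 0.0271],
 [0.0316, 0.0271, 0.1242]].

Step 3 — form the quadratic (x - mu)^T · Sigma^{-1} · (x - mu):
  Sigma^{-1} · (x - mu) = (0.1625, 0.2822, 0.2099).
  (x - mu)^T · [Sigma^{-1} · (x - mu)] = (1)·(0.1625) + (2)·(0.2822) + (1)·(0.2099) = 0.9368.

Step 4 — take square root: d = √(0.9368) ≈ 0.9679.

d(x, mu) = √(0.9368) ≈ 0.9679


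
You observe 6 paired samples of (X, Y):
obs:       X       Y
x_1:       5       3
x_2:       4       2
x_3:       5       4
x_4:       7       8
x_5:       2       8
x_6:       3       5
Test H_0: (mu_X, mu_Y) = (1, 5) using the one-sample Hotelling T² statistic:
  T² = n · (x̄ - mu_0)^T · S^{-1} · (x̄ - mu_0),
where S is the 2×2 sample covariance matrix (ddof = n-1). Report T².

Step 1 — sample mean vector:
  mean(X) = (5 + 4 + 5 + 7 + 2 + 3) / 6 = 26/6 = 4.3333
  mean(Y) = (3 + 2 + 4 + 8 + 8 + 5) / 6 = 30/6 = 5
  x̄ = (4.3333, 5),  deviation x̄ - mu_0 = (4.3333, 5) - (1, 5) = (3.3333, 0).

Step 2 — sample covariance matrix, S[i,j] = (1/(n-1)) · Σ_k (x_{k,i} - mean_i) · (x_{k,j} - mean_j), divisor n-1 = 5:
  S[X,X] = ((0.6667)·(0.6667) + (-0.3333)·(-0.3333) + (0.6667)·(0.6667) + (2.6667)·(2.6667) + (-2.3333)·(-2.3333) + (-1.3333)·(-1.3333)) / 5 = 15.3333/5 = 3.0667
  S[X,Y] = ((0.6667)·(-2) + (-0.3333)·(-3) + (0.6667)·(-1) + (2.6667)·(3) + (-2.3333)·(3) + (-1.3333)·(0)) / 5 = 0/5 = 0
  S[Y,Y] = ((-2)·(-2) + (-3)·(-3) + (-1)·(-1) + (3)·(3) + (3)·(3) + (0)·(0)) / 5 = 32/5 = 6.4
  S = [[3.0667, 0],
 [0, 6.4]].

Step 3 — invert S. det(S) = 3.0667·6.4 - (0)² = 19.6267.
  S^{-1} = (1/det) · [[d, -b], [-b, a]] = [[0.3261, 0],
 [0, 0.1562]].

Step 4 — quadratic form (x̄ - mu_0)^T · S^{-1} · (x̄ - mu_0):
  S^{-1} · (x̄ - mu_0) = (1.087, 0),
  (x̄ - mu_0)^T · [...] = (3.3333)·(1.087) + (0)·(0) = 3.6232.

Step 5 — scale by n: T² = 6 · 3.6232 = 21.7391.

T² ≈ 21.7391


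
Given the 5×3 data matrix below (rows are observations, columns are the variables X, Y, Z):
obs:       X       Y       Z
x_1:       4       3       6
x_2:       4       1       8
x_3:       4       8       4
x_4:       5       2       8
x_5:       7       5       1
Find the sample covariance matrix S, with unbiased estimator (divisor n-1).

Step 1 — column means:
  mean(X) = (4 + 4 + 4 + 5 + 7) / 5 = 24/5 = 4.8
  mean(Y) = (3 + 1 + 8 + 2 + 5) / 5 = 19/5 = 3.8
  mean(Z) = (6 + 8 + 4 + 8 + 1) / 5 = 27/5 = 5.4

Step 2 — sample covariance S[i,j] = (1/(n-1)) · Σ_k (x_{k,i} - mean_i) · (x_{k,j} - mean_j), with n-1 = 4.
  S[X,X] = ((-0.8)·(-0.8) + (-0.8)·(-0.8) + (-0.8)·(-0.8) + (0.2)·(0.2) + (2.2)·(2.2)) / 4 = 6.8/4 = 1.7
  S[X,Y] = ((-0.8)·(-0.8) + (-0.8)·(-2.8) + (-0.8)·(4.2) + (0.2)·(-1.8) + (2.2)·(1.2)) / 4 = 1.8/4 = 0.45
  S[X,Z] = ((-0.8)·(0.6) + (-0.8)·(2.6) + (-0.8)·(-1.4) + (0.2)·(2.6) + (2.2)·(-4.4)) / 4 = -10.6/4 = -2.65
  S[Y,Y] = ((-0.8)·(-0.8) + (-2.8)·(-2.8) + (4.2)·(4.2) + (-1.8)·(-1.8) + (1.2)·(1.2)) / 4 = 30.8/4 = 7.7
  S[Y,Z] = ((-0.8)·(0.6) + (-2.8)·(2.6) + (4.2)·(-1.4) + (-1.8)·(2.6) + (1.2)·(-4.4)) / 4 = -23.6/4 = -5.9
  S[Z,Z] = ((0.6)·(0.6) + (2.6)·(2.6) + (-1.4)·(-1.4) + (2.6)·(2.6) + (-4.4)·(-4.4)) / 4 = 35.2/4 = 8.8

S is symmetric (S[j,i] = S[i,j]). Assembling:

S = [[1.7, 0.45, -2.65],
 [0.45, 7.7, -5.9],
 [-2.65, -5.9, 8.8]]


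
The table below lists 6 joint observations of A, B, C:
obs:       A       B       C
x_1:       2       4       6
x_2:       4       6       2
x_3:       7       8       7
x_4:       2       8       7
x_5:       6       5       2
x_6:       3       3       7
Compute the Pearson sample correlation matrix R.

Step 1 — column means:
  mean(A) = (2 + 4 + 7 + 2 + 6 + 3) / 6 = 24/6 = 4
  mean(B) = (4 + 6 + 8 + 8 + 5 + 3) / 6 = 34/6 = 5.6667
  mean(C) = (6 + 2 + 7 + 7 + 2 + 7) / 6 = 31/6 = 5.1667

Step 2 — sample variances and covariances s[i,j] = (1/(n-1)) · Σ_k (x_{k,i} - mean_i) · (x_{k,j} - mean_j), with n-1 = 5:
  s[A,A] = ((-2)·(-2) + (0)·(0) + (3)·(3) + (-2)·(-2) + (2)·(2) + (-1)·(-1)) / 5 = 22/5 = 4.4
  s[A,B] = ((-2)·(-1.6667) + (0)·(0.3333) + (3)·(2.3333) + (-2)·(2.3333) + (2)·(-0.6667) + (-1)·(-2.6667)) / 5 = 7/5 = 1.4
  s[A,C] = ((-2)·(0.8333) + (0)·(-3.1667) + (3)·(1.8333) + (-2)·(1.8333) + (2)·(-3.1667) + (-1)·(1.8333)) / 5 = -8/5 = -1.6
  s[B,B] = ((-1.6667)·(-1.6667) + (0.3333)·(0.3333) + (2.3333)·(2.3333) + (2.3333)·(2.3333) + (-0.6667)·(-0.6667) + (-2.6667)·(-2.6667)) / 5 = 21.3333/5 = 4.2667
  s[B,C] = ((-1.6667)·(0.8333) + (0.3333)·(-3.1667) + (2.3333)·(1.8333) + (2.3333)·(1.8333) + (-0.6667)·(-3.1667) + (-2.6667)·(1.8333)) / 5 = 3.3333/5 = 0.6667
  s[C,C] = ((0.8333)·(0.8333) + (-3.1667)·(-3.1667) + (1.8333)·(1.8333) + (1.8333)·(1.8333) + (-3.1667)·(-3.1667) + (1.8333)·(1.8333)) / 5 = 30.8333/5 = 6.1667
  Sample standard deviations s_i = √(s[i,i]):
  s(A) = √(4.4) = 2.0976
  s(B) = √(4.2667) = 2.0656
  s(C) = √(6.1667) = 2.4833

Step 3 — r_{ij} = s_{ij} / (s_i · s_j):
  r[A,A] = 1 (diagonal).
  r[A,B] = 1.4 / (2.0976 · 2.0656) = 1.4 / 4.3328 = 0.3231
  r[A,C] = -1.6 / (2.0976 · 2.4833) = -1.6 / 5.209 = -0.3072
  r[B,B] = 1 (diagonal).
  r[B,C] = 0.6667 / (2.0656 · 2.4833) = 0.6667 / 5.1294 = 0.13
  r[C,C] = 1 (diagonal).

R is symmetric with unit diagonal. Assembling:

R = [[1, 0.3231, -0.3072],
 [0.3231, 1, 0.13],
 [-0.3072, 0.13, 1]]


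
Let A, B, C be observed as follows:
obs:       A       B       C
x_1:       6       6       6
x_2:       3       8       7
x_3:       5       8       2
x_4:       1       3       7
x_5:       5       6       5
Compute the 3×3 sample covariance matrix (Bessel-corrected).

Step 1 — column means:
  mean(A) = (6 + 3 + 5 + 1 + 5) / 5 = 20/5 = 4
  mean(B) = (6 + 8 + 8 + 3 + 6) / 5 = 31/5 = 6.2
  mean(C) = (6 + 7 + 2 + 7 + 5) / 5 = 27/5 = 5.4

Step 2 — sample covariance S[i,j] = (1/(n-1)) · Σ_k (x_{k,i} - mean_i) · (x_{k,j} - mean_j), with n-1 = 4.
  S[A,A] = ((2)·(2) + (-1)·(-1) + (1)·(1) + (-3)·(-3) + (1)·(1)) / 4 = 16/4 = 4
  S[A,B] = ((2)·(-0.2) + (-1)·(1.8) + (1)·(1.8) + (-3)·(-3.2) + (1)·(-0.2)) / 4 = 9/4 = 2.25
  S[A,C] = ((2)·(0.6) + (-1)·(1.6) + (1)·(-3.4) + (-3)·(1.6) + (1)·(-0.4)) / 4 = -9/4 = -2.25
  S[B,B] = ((-0.2)·(-0.2) + (1.8)·(1.8) + (1.8)·(1.8) + (-3.2)·(-3.2) + (-0.2)·(-0.2)) / 4 = 16.8/4 = 4.2
  S[B,C] = ((-0.2)·(0.6) + (1.8)·(1.6) + (1.8)·(-3.4) + (-3.2)·(1.6) + (-0.2)·(-0.4)) / 4 = -8.4/4 = -2.1
  S[C,C] = ((0.6)·(0.6) + (1.6)·(1.6) + (-3.4)·(-3.4) + (1.6)·(1.6) + (-0.4)·(-0.4)) / 4 = 17.2/4 = 4.3

S is symmetric (S[j,i] = S[i,j]). Assembling:

S = [[4, 2.25, -2.25],
 [2.25, 4.2, -2.1],
 [-2.25, -2.1, 4.3]]


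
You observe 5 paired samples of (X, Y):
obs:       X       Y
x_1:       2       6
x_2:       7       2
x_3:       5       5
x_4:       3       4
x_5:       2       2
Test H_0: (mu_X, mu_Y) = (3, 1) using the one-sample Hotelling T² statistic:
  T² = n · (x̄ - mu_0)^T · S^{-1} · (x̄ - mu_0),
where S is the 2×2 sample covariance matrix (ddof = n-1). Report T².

Step 1 — sample mean vector:
  mean(X) = (2 + 7 + 5 + 3 + 2) / 5 = 19/5 = 3.8
  mean(Y) = (6 + 2 + 5 + 4 + 2) / 5 = 19/5 = 3.8
  x̄ = (3.8, 3.8),  deviation x̄ - mu_0 = (3.8, 3.8) - (3, 1) = (0.8, 2.8).

Step 2 — sample covariance matrix, S[i,j] = (1/(n-1)) · Σ_k (x_{k,i} - mean_i) · (x_{k,j} - mean_j), divisor n-1 = 4:
  S[X,X] = ((-1.8)·(-1.8) + (3.2)·(3.2) + (1.2)·(1.2) + (-0.8)·(-0.8) + (-1.8)·(-1.8)) / 4 = 18.8/4 = 4.7
  S[X,Y] = ((-1.8)·(2.2) + (3.2)·(-1.8) + (1.2)·(1.2) + (-0.8)·(0.2) + (-1.8)·(-1.8)) / 4 = -5.2/4 = -1.3
  S[Y,Y] = ((2.2)·(2.2) + (-1.8)·(-1.8) + (1.2)·(1.2) + (0.2)·(0.2) + (-1.8)·(-1.8)) / 4 = 12.8/4 = 3.2
  S = [[4.7, -1.3],
 [-1.3, 3.2]].

Step 3 — invert S. det(S) = 4.7·3.2 - (-1.3)² = 13.35.
  S^{-1} = (1/det) · [[d, -b], [-b, a]] = [[0.2397, 0.0974],
 [0.0974, 0.3521]].

Step 4 — quadratic form (x̄ - mu_0)^T · S^{-1} · (x̄ - mu_0):
  S^{-1} · (x̄ - mu_0) = (0.4644, 1.0637),
  (x̄ - mu_0)^T · [...] = (0.8)·(0.4644) + (2.8)·(1.0637) = 3.3498.

Step 5 — scale by n: T² = 5 · 3.3498 = 16.7491.

T² ≈ 16.7491


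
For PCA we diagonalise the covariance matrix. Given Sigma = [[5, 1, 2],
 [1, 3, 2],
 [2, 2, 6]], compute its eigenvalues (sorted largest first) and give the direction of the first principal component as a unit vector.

Step 1 — characteristic polynomial p(λ) = det(λI - Sigma) = λ³ - tr·λ² + c_1·λ - det, where tr = trace, c_1 = sum of the principal 2×2 minors, det = det(Sigma):
  tr = 5 + 3 + 6 = 14,
  c_1 = (5·3 - (1)²) + (5·6 - (2)²) + (3·6 - (2)²) = 14 + 26 + 14 = 54,
  det = 5·(3·6 - (2)²) - (1)·((1)·6 - (2)·(2)) + (2)·((1)·(2) - 3·(2)) = 5·(14) - (1)·(2) + (2)·(-4) = 60.
  So p(λ) = λ³ - 14λ² + 54λ - 60.
Step 2 — look for an integer root (rational root theorem: any rational root is an integer divisor of 60). Testing λ = 2:
  p(2) = 8 - 56 + 108 - 60 = 0  ✓
  Dividing out (λ - 2): p(λ) = (λ - 2)(λ² - 12λ + 30).
Step 3 — remaining eigenvalues from the quadratic λ² - 12λ + 30 = 0:
  Δ = 12² - 4·30 = 144 - 120 = 24,  λ = (12 ± √24)/2 = (12 ± 4.899)/2 ≈ 8.4495 or 3.5505.
  Sorted: λ_1 = 8.4495,  λ_2 = 3.5505,  λ_3 = 2  (check: sum = 14 = tr ✓).

Step 4 — unit eigenvector for λ_1 ≈ 8.4495: v spans the null space of (Sigma - λ_1 I), whose rows are
  r_1 = (-3.4495, 1, 2),  r_2 = (1, -5.4495, 2),  r_3 = (2, 2, -2.4495).
  v is orthogonal to every row, so take v ∝ r_1 × r_2 = ((1)·(2) - (2)·(-5.4495), (2)·(1) - (-3.4495)·(2), (-3.4495)·(-5.4495) - (1)·(1)) ≈ (12.899, 8.899, 17.798).
  Let u = (12.899, 8.899, 17.798).
  ||u|| = √((12.899)² + (8.899)² + (17.798)²) = √(562.3429) ≈ 23.7138,  v_1 = u/||u|| ≈ (0.5439, 0.3753, 0.7505) (||v_1|| = 1).

λ_1 = 8.4495,  λ_2 = 3.5505,  λ_3 = 2;  v_1 ≈ (0.5439, 0.3753, 0.7505)


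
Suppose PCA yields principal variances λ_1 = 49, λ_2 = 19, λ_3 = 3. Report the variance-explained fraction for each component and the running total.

Step 1 — total variance = trace(Sigma) = Σ λ_i = 49 + 19 + 3 = 71.

Step 2 — fraction explained by component i = λ_i / Σ λ:
  PC1: 49/71 = 0.6901
  PC2: 19/71 = 0.2676
  PC3: 3/71 = 0.0423

Step 3 — cumulative fraction after k components = (λ_1 + ... + λ_k) / Σ λ:
  k = 1: 49/71 = 0.6901
  k = 2: (49 + 19)/71 = 68/71 = 0.9577
  k = 3: (49 + 19 + 3)/71 = 71/71 = 1

Summary (fraction, with percent):

explained: PC1 0.6901 (69.01%), PC2 0.2676 (26.76%), PC3 0.0423 (4.23%);  cumulative: 0.6901, 0.9577, 1


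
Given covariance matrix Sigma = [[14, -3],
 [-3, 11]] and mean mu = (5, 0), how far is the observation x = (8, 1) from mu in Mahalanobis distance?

Step 1 — centre the observation: (x - mu) = (3, 1).

Step 2 — invert Sigma. det(Sigma) = 14·11 - (-3)² = 145.
  Sigma^{-1} = (1/det) · [[d, -b], [-b, a]] = [[0.0759, 0.0207],
 [0.0207, 0.0966]].

Step 3 — form the quadratic (x - mu)^T · Sigma^{-1} · (x - mu):
  Sigma^{-1} · (x - mu) = (0.2483, 0.1586).
  (x - mu)^T · [Sigma^{-1} · (x - mu)] = (3)·(0.2483) + (1)·(0.1586) = 0.9034.

Step 4 — take square root: d = √(0.9034) ≈ 0.9505.

d(x, mu) = √(0.9034) ≈ 0.9505


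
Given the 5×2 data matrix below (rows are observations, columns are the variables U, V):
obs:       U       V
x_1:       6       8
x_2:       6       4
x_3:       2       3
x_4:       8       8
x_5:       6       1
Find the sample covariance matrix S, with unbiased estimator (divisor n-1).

Step 1 — column means:
  mean(U) = (6 + 6 + 2 + 8 + 6) / 5 = 28/5 = 5.6
  mean(V) = (8 + 4 + 3 + 8 + 1) / 5 = 24/5 = 4.8

Step 2 — sample covariance S[i,j] = (1/(n-1)) · Σ_k (x_{k,i} - mean_i) · (x_{k,j} - mean_j), with n-1 = 4.
  S[U,U] = ((0.4)·(0.4) + (0.4)·(0.4) + (-3.6)·(-3.6) + (2.4)·(2.4) + (0.4)·(0.4)) / 4 = 19.2/4 = 4.8
  S[U,V] = ((0.4)·(3.2) + (0.4)·(-0.8) + (-3.6)·(-1.8) + (2.4)·(3.2) + (0.4)·(-3.8)) / 4 = 13.6/4 = 3.4
  S[V,V] = ((3.2)·(3.2) + (-0.8)·(-0.8) + (-1.8)·(-1.8) + (3.2)·(3.2) + (-3.8)·(-3.8)) / 4 = 38.8/4 = 9.7

S is symmetric (S[j,i] = S[i,j]). Assembling:

S = [[4.8, 3.4],
 [3.4, 9.7]]


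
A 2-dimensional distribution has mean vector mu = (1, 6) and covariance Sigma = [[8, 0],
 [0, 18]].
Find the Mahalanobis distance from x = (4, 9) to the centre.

Step 1 — centre the observation: (x - mu) = (3, 3).

Step 2 — invert Sigma. det(Sigma) = 8·18 - (0)² = 144.
  Sigma^{-1} = (1/det) · [[d, -b], [-b, a]] = [[0.125, 0],
 [0, 0.0556]].

Step 3 — form the quadratic (x - mu)^T · Sigma^{-1} · (x - mu):
  Sigma^{-1} · (x - mu) = (0.375, 0.1667).
  (x - mu)^T · [Sigma^{-1} · (x - mu)] = (3)·(0.375) + (3)·(0.1667) = 1.625.

Step 4 — take square root: d = √(1.625) ≈ 1.2748.

d(x, mu) = √(1.625) ≈ 1.2748


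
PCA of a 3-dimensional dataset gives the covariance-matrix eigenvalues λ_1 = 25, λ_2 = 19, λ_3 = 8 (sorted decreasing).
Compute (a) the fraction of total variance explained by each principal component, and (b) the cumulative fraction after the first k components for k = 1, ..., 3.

Step 1 — total variance = trace(Sigma) = Σ λ_i = 25 + 19 + 8 = 52.

Step 2 — fraction explained by component i = λ_i / Σ λ:
  PC1: 25/52 = 0.4808
  PC2: 19/52 = 0.3654
  PC3: 8/52 = 0.1538

Step 3 — cumulative fraction after k components = (λ_1 + ... + λ_k) / Σ λ:
  k = 1: 25/52 = 0.4808
  k = 2: (25 + 19)/52 = 44/52 = 0.8462
  k = 3: (25 + 19 + 8)/52 = 52/52 = 1

Summary (fraction, with percent):

explained: PC1 0.4808 (48.08%), PC2 0.3654 (36.54%), PC3 0.1538 (15.38%);  cumulative: 0.4808, 0.8462, 1


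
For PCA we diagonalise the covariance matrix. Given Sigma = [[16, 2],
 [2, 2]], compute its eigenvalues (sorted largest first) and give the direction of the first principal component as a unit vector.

Step 1 — characteristic polynomial of 2×2 Sigma:
  det(Sigma - λI) = λ² - trace · λ + det = 0.
  trace = 16 + 2 = 18, det = 16·2 - (2)² = 28.
Step 2 — discriminant:
  Δ = trace² - 4·det = 324 - 112 = 212.
Step 3 — eigenvalues:
  λ = (trace ± √Δ)/2 = (18 ± 14.5602)/2,
  λ_1 = 16.2801,  λ_2 = 1.7199.

Step 4 — unit eigenvector for λ_1: solve (Sigma - λ_1 I)v = 0. First row:
  (16 - 16.2801)·v_x + (2)·v_y = 0, i.e. (-0.2801)·v_x + (2)·v_y = 0,
  so v ∝ (b, λ_1 - a) = (2, 0.2801) = u.
  ||u|| = √((2)² + (0.2801)²) = √(4.0785) ≈ 2.0195,
  v_1 = u/||u|| ≈ (0.9903, 0.1387) (||v_1|| = 1).

λ_1 = 16.2801,  λ_2 = 1.7199;  v_1 ≈ (0.9903, 0.1387)


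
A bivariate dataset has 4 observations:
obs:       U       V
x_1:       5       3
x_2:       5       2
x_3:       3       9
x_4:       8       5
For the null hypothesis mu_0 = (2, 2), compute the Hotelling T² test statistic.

Step 1 — sample mean vector:
  mean(U) = (5 + 5 + 3 + 8) / 4 = 21/4 = 5.25
  mean(V) = (3 + 2 + 9 + 5) / 4 = 19/4 = 4.75
  x̄ = (5.25, 4.75),  deviation x̄ - mu_0 = (5.25, 4.75) - (2, 2) = (3.25, 2.75).

Step 2 — sample covariance matrix, S[i,j] = (1/(n-1)) · Σ_k (x_{k,i} - mean_i) · (x_{k,j} - mean_j), divisor n-1 = 3:
  S[U,U] = ((-0.25)·(-0.25) + (-0.25)·(-0.25) + (-2.25)·(-2.25) + (2.75)·(2.75)) / 3 = 12.75/3 = 4.25
  S[U,V] = ((-0.25)·(-1.75) + (-0.25)·(-2.75) + (-2.25)·(4.25) + (2.75)·(0.25)) / 3 = -7.75/3 = -2.5833
  S[V,V] = ((-1.75)·(-1.75) + (-2.75)·(-2.75) + (4.25)·(4.25) + (0.25)·(0.25)) / 3 = 28.75/3 = 9.5833
  S = [[4.25, -2.5833],
 [-2.5833, 9.5833]].

Step 3 — invert S. det(S) = 4.25·9.5833 - (-2.5833)² = 34.0556.
  S^{-1} = (1/det) · [[d, -b], [-b, a]] = [[0.2814, 0.0759],
 [0.0759, 0.1248]].

Step 4 — quadratic form (x̄ - mu_0)^T · S^{-1} · (x̄ - mu_0):
  S^{-1} · (x̄ - mu_0) = (1.1232, 0.5897),
  (x̄ - mu_0)^T · [...] = (3.25)·(1.1232) + (2.75)·(0.5897) = 5.272.

Step 5 — scale by n: T² = 4 · 5.272 = 21.0881.

T² ≈ 21.0881


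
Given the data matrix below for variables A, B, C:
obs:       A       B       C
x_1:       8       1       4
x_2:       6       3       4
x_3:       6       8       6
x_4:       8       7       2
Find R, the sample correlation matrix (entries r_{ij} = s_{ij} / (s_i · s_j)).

Step 1 — column means:
  mean(A) = (8 + 6 + 6 + 8) / 4 = 28/4 = 7
  mean(B) = (1 + 3 + 8 + 7) / 4 = 19/4 = 4.75
  mean(C) = (4 + 4 + 6 + 2) / 4 = 16/4 = 4

Step 2 — sample variances and covariances s[i,j] = (1/(n-1)) · Σ_k (x_{k,i} - mean_i) · (x_{k,j} - mean_j), with n-1 = 3:
  s[A,A] = ((1)·(1) + (-1)·(-1) + (-1)·(-1) + (1)·(1)) / 3 = 4/3 = 1.3333
  s[A,B] = ((1)·(-3.75) + (-1)·(-1.75) + (-1)·(3.25) + (1)·(2.25)) / 3 = -3/3 = -1
  s[A,C] = ((1)·(0) + (-1)·(0) + (-1)·(2) + (1)·(-2)) / 3 = -4/3 = -1.3333
  s[B,B] = ((-3.75)·(-3.75) + (-1.75)·(-1.75) + (3.25)·(3.25) + (2.25)·(2.25)) / 3 = 32.75/3 = 10.9167
  s[B,C] = ((-3.75)·(0) + (-1.75)·(0) + (3.25)·(2) + (2.25)·(-2)) / 3 = 2/3 = 0.6667
  s[C,C] = ((0)·(0) + (0)·(0) + (2)·(2) + (-2)·(-2)) / 3 = 8/3 = 2.6667
  Sample standard deviations s_i = √(s[i,i]):
  s(A) = √(1.3333) = 1.1547
  s(B) = √(10.9167) = 3.304
  s(C) = √(2.6667) = 1.633

Step 3 — r_{ij} = s_{ij} / (s_i · s_j):
  r[A,A] = 1 (diagonal).
  r[A,B] = -1 / (1.1547 · 3.304) = -1 / 3.8152 = -0.2621
  r[A,C] = -1.3333 / (1.1547 · 1.633) = -1.3333 / 1.8856 = -0.7071
  r[B,B] = 1 (diagonal).
  r[B,C] = 0.6667 / (3.304 · 1.633) = 0.6667 / 5.3955 = 0.1236
  r[C,C] = 1 (diagonal).

R is symmetric with unit diagonal. Assembling:

R = [[1, -0.2621, -0.7071],
 [-0.2621, 1, 0.1236],
 [-0.7071, 0.1236, 1]]


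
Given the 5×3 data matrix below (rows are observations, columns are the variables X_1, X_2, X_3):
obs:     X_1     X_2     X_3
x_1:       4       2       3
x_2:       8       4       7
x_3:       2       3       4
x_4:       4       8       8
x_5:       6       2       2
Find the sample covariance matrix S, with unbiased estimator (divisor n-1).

Step 1 — column means:
  mean(X_1) = (4 + 8 + 2 + 4 + 6) / 5 = 24/5 = 4.8
  mean(X_2) = (2 + 4 + 3 + 8 + 2) / 5 = 19/5 = 3.8
  mean(X_3) = (3 + 7 + 4 + 8 + 2) / 5 = 24/5 = 4.8

Step 2 — sample covariance S[i,j] = (1/(n-1)) · Σ_k (x_{k,i} - mean_i) · (x_{k,j} - mean_j), with n-1 = 4.
  S[X_1,X_1] = ((-0.8)·(-0.8) + (3.2)·(3.2) + (-2.8)·(-2.8) + (-0.8)·(-0.8) + (1.2)·(1.2)) / 4 = 20.8/4 = 5.2
  S[X_1,X_2] = ((-0.8)·(-1.8) + (3.2)·(0.2) + (-2.8)·(-0.8) + (-0.8)·(4.2) + (1.2)·(-1.8)) / 4 = -1.2/4 = -0.3
  S[X_1,X_3] = ((-0.8)·(-1.8) + (3.2)·(2.2) + (-2.8)·(-0.8) + (-0.8)·(3.2) + (1.2)·(-2.8)) / 4 = 4.8/4 = 1.2
  S[X_2,X_2] = ((-1.8)·(-1.8) + (0.2)·(0.2) + (-0.8)·(-0.8) + (4.2)·(4.2) + (-1.8)·(-1.8)) / 4 = 24.8/4 = 6.2
  S[X_2,X_3] = ((-1.8)·(-1.8) + (0.2)·(2.2) + (-0.8)·(-0.8) + (4.2)·(3.2) + (-1.8)·(-2.8)) / 4 = 22.8/4 = 5.7
  S[X_3,X_3] = ((-1.8)·(-1.8) + (2.2)·(2.2) + (-0.8)·(-0.8) + (3.2)·(3.2) + (-2.8)·(-2.8)) / 4 = 26.8/4 = 6.7

S is symmetric (S[j,i] = S[i,j]). Assembling:

S = [[5.2, -0.3, 1.2],
 [-0.3, 6.2, 5.7],
 [1.2, 5.7, 6.7]]


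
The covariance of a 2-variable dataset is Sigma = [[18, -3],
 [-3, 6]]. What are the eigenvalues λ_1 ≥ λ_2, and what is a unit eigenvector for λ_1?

Step 1 — characteristic polynomial of 2×2 Sigma:
  det(Sigma - λI) = λ² - trace · λ + det = 0.
  trace = 18 + 6 = 24, det = 18·6 - (-3)² = 99.
Step 2 — discriminant:
  Δ = trace² - 4·det = 576 - 396 = 180.
Step 3 — eigenvalues:
  λ = (trace ± √Δ)/2 = (24 ± 13.4164)/2,
  λ_1 = 18.7082,  λ_2 = 5.2918.

Step 4 — unit eigenvector for λ_1: solve (Sigma - λ_1 I)v = 0. First row:
  (18 - 18.7082)·v_x + (-3)·v_y = 0, i.e. (-0.7082)·v_x + (-3)·v_y = 0,
  so v ∝ (b, λ_1 - a) = (-3, 0.7082); multiply by -1 so the first entry is positive: u = (3, -0.7082).
  ||u|| = √((3)² + (-0.7082)²) = √(9.5016) ≈ 3.0825,
  v_1 = u/||u|| ≈ (0.9732, -0.2298) (||v_1|| = 1).

λ_1 = 18.7082,  λ_2 = 5.2918;  v_1 ≈ (0.9732, -0.2298)


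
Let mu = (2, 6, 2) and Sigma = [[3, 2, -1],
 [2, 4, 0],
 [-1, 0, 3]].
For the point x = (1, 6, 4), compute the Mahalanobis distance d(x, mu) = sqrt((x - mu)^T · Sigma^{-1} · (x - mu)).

Step 1 — centre the observation: (x - mu) = (-1, 0, 2).

Step 2 — invert Sigma (cofactor / det for 3×3, or solve directly):
  Sigma^{-1} = [[0.6, -0.3, 0.2],
 [-0.3, 0.4, -0.1],
 [0.2, -0.1, 0.4]].

Step 3 — form the quadratic (x - mu)^T · Sigma^{-1} · (x - mu):
  Sigma^{-1} · (x - mu) = (-0.2, 0.1, 0.6).
  (x - mu)^T · [Sigma^{-1} · (x - mu)] = (-1)·(-0.2) + (0)·(0.1) + (2)·(0.6) = 1.4.

Step 4 — take square root: d = √(1.4) ≈ 1.1832.

d(x, mu) = √(1.4) ≈ 1.1832


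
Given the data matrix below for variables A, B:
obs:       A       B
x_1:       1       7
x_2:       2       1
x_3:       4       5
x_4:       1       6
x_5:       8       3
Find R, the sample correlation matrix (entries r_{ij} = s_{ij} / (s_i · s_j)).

Step 1 — column means:
  mean(A) = (1 + 2 + 4 + 1 + 8) / 5 = 16/5 = 3.2
  mean(B) = (7 + 1 + 5 + 6 + 3) / 5 = 22/5 = 4.4

Step 2 — sample variances and covariances s[i,j] = (1/(n-1)) · Σ_k (x_{k,i} - mean_i) · (x_{k,j} - mean_j), with n-1 = 4:
  s[A,A] = ((-2.2)·(-2.2) + (-1.2)·(-1.2) + (0.8)·(0.8) + (-2.2)·(-2.2) + (4.8)·(4.8)) / 4 = 34.8/4 = 8.7
  s[A,B] = ((-2.2)·(2.6) + (-1.2)·(-3.4) + (0.8)·(0.6) + (-2.2)·(1.6) + (4.8)·(-1.4)) / 4 = -11.4/4 = -2.85
  s[B,B] = ((2.6)·(2.6) + (-3.4)·(-3.4) + (0.6)·(0.6) + (1.6)·(1.6) + (-1.4)·(-1.4)) / 4 = 23.2/4 = 5.8
  Sample standard deviations s_i = √(s[i,i]):
  s(A) = √(8.7) = 2.9496
  s(B) = √(5.8) = 2.4083

Step 3 — r_{ij} = s_{ij} / (s_i · s_j):
  r[A,A] = 1 (diagonal).
  r[A,B] = -2.85 / (2.9496 · 2.4083) = -2.85 / 7.1035 = -0.4012
  r[B,B] = 1 (diagonal).

R is symmetric with unit diagonal. Assembling:

R = [[1, -0.4012],
 [-0.4012, 1]]


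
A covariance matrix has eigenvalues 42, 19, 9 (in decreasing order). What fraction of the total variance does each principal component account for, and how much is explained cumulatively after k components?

Step 1 — total variance = trace(Sigma) = Σ λ_i = 42 + 19 + 9 = 70.

Step 2 — fraction explained by component i = λ_i / Σ λ:
  PC1: 42/70 = 0.6
  PC2: 19/70 = 0.2714
  PC3: 9/70 = 0.1286

Step 3 — cumulative fraction after k components = (λ_1 + ... + λ_k) / Σ λ:
  k = 1: 42/70 = 0.6
  k = 2: (42 + 19)/70 = 61/70 = 0.8714
  k = 3: (42 + 19 + 9)/70 = 70/70 = 1

Summary (fraction, with percent):

explained: PC1 0.6 (60%), PC2 0.2714 (27.14%), PC3 0.1286 (12.86%);  cumulative: 0.6, 0.8714, 1


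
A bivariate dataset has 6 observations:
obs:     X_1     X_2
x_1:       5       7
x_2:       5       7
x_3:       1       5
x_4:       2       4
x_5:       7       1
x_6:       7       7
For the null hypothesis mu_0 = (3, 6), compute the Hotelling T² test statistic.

Step 1 — sample mean vector:
  mean(X_1) = (5 + 5 + 1 + 2 + 7 + 7) / 6 = 27/6 = 4.5
  mean(X_2) = (7 + 7 + 5 + 4 + 1 + 7) / 6 = 31/6 = 5.1667
  x̄ = (4.5, 5.1667),  deviation x̄ - mu_0 = (4.5, 5.1667) - (3, 6) = (1.5, -0.8333).

Step 2 — sample covariance matrix, S[i,j] = (1/(n-1)) · Σ_k (x_{k,i} - mean_i) · (x_{k,j} - mean_j), divisor n-1 = 5:
  S[X_1,X_1] = ((0.5)·(0.5) + (0.5)·(0.5) + (-3.5)·(-3.5) + (-2.5)·(-2.5) + (2.5)·(2.5) + (2.5)·(2.5)) / 5 = 31.5/5 = 6.3
  S[X_1,X_2] = ((0.5)·(1.8333) + (0.5)·(1.8333) + (-3.5)·(-0.1667) + (-2.5)·(-1.1667) + (2.5)·(-4.1667) + (2.5)·(1.8333)) / 5 = -0.5/5 = -0.1
  S[X_2,X_2] = ((1.8333)·(1.8333) + (1.8333)·(1.8333) + (-0.1667)·(-0.1667) + (-1.1667)·(-1.1667) + (-4.1667)·(-4.1667) + (1.8333)·(1.8333)) / 5 = 28.8333/5 = 5.7667
  S = [[6.3, -0.1],
 [-0.1, 5.7667]].

Step 3 — invert S. det(S) = 6.3·5.7667 - (-0.1)² = 36.32.
  S^{-1} = (1/det) · [[d, -b], [-b, a]] = [[0.1588, 0.0028],
 [0.0028, 0.1735]].

Step 4 — quadratic form (x̄ - mu_0)^T · S^{-1} · (x̄ - mu_0):
  S^{-1} · (x̄ - mu_0) = (0.2359, -0.1404),
  (x̄ - mu_0)^T · [...] = (1.5)·(0.2359) + (-0.8333)·(-0.1404) = 0.4708.

Step 5 — scale by n: T² = 6 · 0.4708 = 2.8249.

T² ≈ 2.8249


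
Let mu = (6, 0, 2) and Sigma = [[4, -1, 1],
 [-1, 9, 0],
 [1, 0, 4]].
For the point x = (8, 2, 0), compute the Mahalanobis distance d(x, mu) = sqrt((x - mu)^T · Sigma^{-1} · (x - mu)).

Step 1 — centre the observation: (x - mu) = (2, 2, -2).

Step 2 — invert Sigma (cofactor / det for 3×3, or solve directly):
  Sigma^{-1} = [[0.2748, 0.0305, -0.0687],
 [0.0305, 0.1145, -0.0076],
 [-0.0687, -0.0076, 0.2672]].

Step 3 — form the quadratic (x - mu)^T · Sigma^{-1} · (x - mu):
  Sigma^{-1} · (x - mu) = (0.7481, 0.3053, -0.687).
  (x - mu)^T · [Sigma^{-1} · (x - mu)] = (2)·(0.7481) + (2)·(0.3053) + (-2)·(-0.687) = 3.4809.

Step 4 — take square root: d = √(3.4809) ≈ 1.8657.

d(x, mu) = √(3.4809) ≈ 1.8657


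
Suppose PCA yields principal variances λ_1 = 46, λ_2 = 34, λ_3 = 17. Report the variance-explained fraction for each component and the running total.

Step 1 — total variance = trace(Sigma) = Σ λ_i = 46 + 34 + 17 = 97.

Step 2 — fraction explained by component i = λ_i / Σ λ:
  PC1: 46/97 = 0.4742
  PC2: 34/97 = 0.3505
  PC3: 17/97 = 0.1753

Step 3 — cumulative fraction after k components = (λ_1 + ... + λ_k) / Σ λ:
  k = 1: 46/97 = 0.4742
  k = 2: (46 + 34)/97 = 80/97 = 0.8247
  k = 3: (46 + 34 + 17)/97 = 97/97 = 1

Summary (fraction, with percent):

explained: PC1 0.4742 (47.42%), PC2 0.3505 (35.05%), PC3 0.1753 (17.53%);  cumulative: 0.4742, 0.8247, 1


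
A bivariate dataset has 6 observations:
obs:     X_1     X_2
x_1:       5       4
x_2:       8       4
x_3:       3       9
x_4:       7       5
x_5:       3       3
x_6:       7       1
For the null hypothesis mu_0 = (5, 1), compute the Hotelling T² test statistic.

Step 1 — sample mean vector:
  mean(X_1) = (5 + 8 + 3 + 7 + 3 + 7) / 6 = 33/6 = 5.5
  mean(X_2) = (4 + 4 + 9 + 5 + 3 + 1) / 6 = 26/6 = 4.3333
  x̄ = (5.5, 4.3333),  deviation x̄ - mu_0 = (5.5, 4.3333) - (5, 1) = (0.5, 3.3333).

Step 2 — sample covariance matrix, S[i,j] = (1/(n-1)) · Σ_k (x_{k,i} - mean_i) · (x_{k,j} - mean_j), divisor n-1 = 5:
  S[X_1,X_1] = ((-0.5)·(-0.5) + (2.5)·(2.5) + (-2.5)·(-2.5) + (1.5)·(1.5) + (-2.5)·(-2.5) + (1.5)·(1.5)) / 5 = 23.5/5 = 4.7
  S[X_1,X_2] = ((-0.5)·(-0.3333) + (2.5)·(-0.3333) + (-2.5)·(4.6667) + (1.5)·(0.6667) + (-2.5)·(-1.3333) + (1.5)·(-3.3333)) / 5 = -13/5 = -2.6
  S[X_2,X_2] = ((-0.3333)·(-0.3333) + (-0.3333)·(-0.3333) + (4.6667)·(4.6667) + (0.6667)·(0.6667) + (-1.3333)·(-1.3333) + (-3.3333)·(-3.3333)) / 5 = 35.3333/5 = 7.0667
  S = [[4.7, -2.6],
 [-2.6, 7.0667]].

Step 3 — invert S. det(S) = 4.7·7.0667 - (-2.6)² = 26.4533.
  S^{-1} = (1/det) · [[d, -b], [-b, a]] = [[0.2671, 0.0983],
 [0.0983, 0.1777]].

Step 4 — quadratic form (x̄ - mu_0)^T · S^{-1} · (x̄ - mu_0):
  S^{-1} · (x̄ - mu_0) = (0.4612, 0.6414),
  (x̄ - mu_0)^T · [...] = (0.5)·(0.4612) + (3.3333)·(0.6414) = 2.3685.

Step 5 — scale by n: T² = 6 · 2.3685 = 14.2112.

T² ≈ 14.2112


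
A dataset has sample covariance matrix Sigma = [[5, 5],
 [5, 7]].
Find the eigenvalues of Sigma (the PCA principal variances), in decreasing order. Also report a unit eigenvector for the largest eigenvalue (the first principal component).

Step 1 — characteristic polynomial of 2×2 Sigma:
  det(Sigma - λI) = λ² - trace · λ + det = 0.
  trace = 5 + 7 = 12, det = 5·7 - (5)² = 10.
Step 2 — discriminant:
  Δ = trace² - 4·det = 144 - 40 = 104.
Step 3 — eigenvalues:
  λ = (trace ± √Δ)/2 = (12 ± 10.198)/2,
  λ_1 = 11.099,  λ_2 = 0.901.

Step 4 — unit eigenvector for λ_1: solve (Sigma - λ_1 I)v = 0. First row:
  (5 - 11.099)·v_x + (5)·v_y = 0, i.e. (-6.099)·v_x + (5)·v_y = 0,
  so v ∝ (b, λ_1 - a) = (5, 6.099) = u.
  ||u|| = √((5)² + (6.099)²) = √(62.198) ≈ 7.8866,
  v_1 = u/||u|| ≈ (0.634, 0.7733) (||v_1|| = 1).

λ_1 = 11.099,  λ_2 = 0.901;  v_1 ≈ (0.634, 0.7733)
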